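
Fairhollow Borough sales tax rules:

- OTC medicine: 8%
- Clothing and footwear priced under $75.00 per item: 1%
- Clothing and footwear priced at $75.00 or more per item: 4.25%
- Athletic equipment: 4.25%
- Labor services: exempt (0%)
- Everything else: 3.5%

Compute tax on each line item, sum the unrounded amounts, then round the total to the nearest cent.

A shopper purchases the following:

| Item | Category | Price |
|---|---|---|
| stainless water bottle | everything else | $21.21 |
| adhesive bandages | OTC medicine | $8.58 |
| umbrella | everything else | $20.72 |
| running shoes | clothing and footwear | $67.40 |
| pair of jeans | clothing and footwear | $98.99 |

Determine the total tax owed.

Stainless water bottle $21.21: everything else → 3.5% → $0.74235
Adhesive bandages $8.58: OTC medicine → 8% → $0.6864
Umbrella $20.72: everything else → 3.5% → $0.7252
Running shoes $67.40: clothing and footwear, under $75.00 → 1% → $0.674
Pair of jeans $98.99: clothing and footwear, $75.00 or more → 4.25% → $4.207075
Unrounded tax sum = $7.035025 → $7.04

$7.04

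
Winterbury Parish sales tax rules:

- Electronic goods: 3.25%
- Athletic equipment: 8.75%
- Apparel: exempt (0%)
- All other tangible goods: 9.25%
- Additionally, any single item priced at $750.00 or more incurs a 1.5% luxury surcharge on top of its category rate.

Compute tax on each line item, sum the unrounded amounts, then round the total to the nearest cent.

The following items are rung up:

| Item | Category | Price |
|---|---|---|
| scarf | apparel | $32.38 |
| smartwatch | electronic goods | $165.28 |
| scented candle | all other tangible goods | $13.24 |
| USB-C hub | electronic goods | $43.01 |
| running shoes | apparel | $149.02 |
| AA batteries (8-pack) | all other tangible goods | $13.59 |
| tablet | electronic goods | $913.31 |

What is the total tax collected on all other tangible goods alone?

Scented candle $13.24: all other tangible goods → 9.25% → $1.2247
AA batteries (8-pack) $13.59: all other tangible goods → 9.25% → $1.257075
Tax on all other tangible goods: unrounded sum = $2.481775 → $2.48

$2.48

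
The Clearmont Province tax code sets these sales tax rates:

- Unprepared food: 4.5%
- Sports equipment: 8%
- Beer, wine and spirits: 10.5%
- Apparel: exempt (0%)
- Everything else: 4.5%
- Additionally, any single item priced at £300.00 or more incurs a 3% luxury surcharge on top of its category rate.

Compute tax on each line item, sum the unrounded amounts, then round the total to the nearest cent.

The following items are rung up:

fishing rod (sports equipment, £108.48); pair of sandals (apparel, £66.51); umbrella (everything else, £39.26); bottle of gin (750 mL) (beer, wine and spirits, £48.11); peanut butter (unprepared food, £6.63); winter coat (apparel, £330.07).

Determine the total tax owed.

£25.70

Fishing rod £108.48: sports equipment → 8% → £8.6784
Pair of sandals £66.51: apparel → 0% → £0.00
Umbrella £39.26: everything else → 4.5% → £1.7667
Bottle of gin (750 mL) £48.11: beer, wine and spirits → 10.5% → £5.05155
Peanut butter £6.63: unprepared food → 4.5% → £0.29835
Winter coat £330.07: apparel → 0% + 3% surcharge = 3% → £9.9021
Unrounded tax sum = £25.6971 → £25.70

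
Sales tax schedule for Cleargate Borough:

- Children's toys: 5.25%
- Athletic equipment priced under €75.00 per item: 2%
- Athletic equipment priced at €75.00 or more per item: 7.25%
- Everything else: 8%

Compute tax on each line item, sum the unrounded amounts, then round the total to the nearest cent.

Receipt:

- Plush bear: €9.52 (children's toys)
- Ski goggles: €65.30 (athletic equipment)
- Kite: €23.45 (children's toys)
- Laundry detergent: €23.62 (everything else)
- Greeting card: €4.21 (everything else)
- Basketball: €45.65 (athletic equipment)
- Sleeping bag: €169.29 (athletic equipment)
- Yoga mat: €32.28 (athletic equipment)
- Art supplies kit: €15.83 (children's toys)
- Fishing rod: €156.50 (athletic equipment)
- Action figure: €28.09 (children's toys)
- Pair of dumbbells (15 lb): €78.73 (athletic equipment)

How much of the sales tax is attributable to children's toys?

€4.04

Plush bear €9.52: children's toys → 5.25% → €0.4998
Kite €23.45: children's toys → 5.25% → €1.231125
Art supplies kit €15.83: children's toys → 5.25% → €0.831075
Action figure €28.09: children's toys → 5.25% → €1.474725
Tax on children's toys: unrounded sum = €4.036725 → €4.04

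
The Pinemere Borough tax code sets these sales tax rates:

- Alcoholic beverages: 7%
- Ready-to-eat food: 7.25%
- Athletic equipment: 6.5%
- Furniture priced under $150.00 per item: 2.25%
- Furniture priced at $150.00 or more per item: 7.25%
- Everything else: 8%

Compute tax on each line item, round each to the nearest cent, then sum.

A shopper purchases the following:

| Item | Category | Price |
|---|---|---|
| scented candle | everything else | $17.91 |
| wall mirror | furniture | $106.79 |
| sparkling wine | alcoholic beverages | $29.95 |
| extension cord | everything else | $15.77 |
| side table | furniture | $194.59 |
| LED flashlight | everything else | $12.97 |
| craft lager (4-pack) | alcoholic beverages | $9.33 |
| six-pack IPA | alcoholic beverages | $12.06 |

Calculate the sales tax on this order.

Scented candle $17.91: everything else → 8% → $1.43
Wall mirror $106.79: furniture, under $150.00 → 2.25% → $2.40
Sparkling wine $29.95: alcoholic beverages → 7% → $2.10
Extension cord $15.77: everything else → 8% → $1.26
Side table $194.59: furniture, $150.00 or more → 7.25% → $14.11
LED flashlight $12.97: everything else → 8% → $1.04
Craft lager (4-pack) $9.33: alcoholic beverages → 7% → $0.65
Six-pack IPA $12.06: alcoholic beverages → 7% → $0.84
Total tax = $1.43 + $2.40 + $2.10 + $1.26 + $14.11 + $1.04 + $0.65 + $0.84 = $23.83

$23.83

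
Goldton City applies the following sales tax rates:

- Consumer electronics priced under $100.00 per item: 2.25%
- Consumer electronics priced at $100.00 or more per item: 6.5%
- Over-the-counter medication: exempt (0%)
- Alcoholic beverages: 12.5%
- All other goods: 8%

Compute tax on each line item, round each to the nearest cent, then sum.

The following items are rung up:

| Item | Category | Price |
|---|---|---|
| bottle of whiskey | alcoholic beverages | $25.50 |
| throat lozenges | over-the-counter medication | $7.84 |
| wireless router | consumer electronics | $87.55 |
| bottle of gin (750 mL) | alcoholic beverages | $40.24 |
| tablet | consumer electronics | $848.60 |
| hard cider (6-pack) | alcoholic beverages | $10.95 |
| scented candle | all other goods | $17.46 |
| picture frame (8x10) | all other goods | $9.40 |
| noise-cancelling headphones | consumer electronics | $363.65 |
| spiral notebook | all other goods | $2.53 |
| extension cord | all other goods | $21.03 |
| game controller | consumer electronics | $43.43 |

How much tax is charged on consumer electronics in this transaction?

Wireless router $87.55: consumer electronics, under $100.00 → 2.25% → $1.97
Tablet $848.60: consumer electronics, $100.00 or more → 6.5% → $55.16
Noise-cancelling headphones $363.65: consumer electronics, $100.00 or more → 6.5% → $23.64
Game controller $43.43: consumer electronics, under $100.00 → 2.25% → $0.98
Tax on consumer electronics = $1.97 + $55.16 + $23.64 + $0.98 = $81.75

$81.75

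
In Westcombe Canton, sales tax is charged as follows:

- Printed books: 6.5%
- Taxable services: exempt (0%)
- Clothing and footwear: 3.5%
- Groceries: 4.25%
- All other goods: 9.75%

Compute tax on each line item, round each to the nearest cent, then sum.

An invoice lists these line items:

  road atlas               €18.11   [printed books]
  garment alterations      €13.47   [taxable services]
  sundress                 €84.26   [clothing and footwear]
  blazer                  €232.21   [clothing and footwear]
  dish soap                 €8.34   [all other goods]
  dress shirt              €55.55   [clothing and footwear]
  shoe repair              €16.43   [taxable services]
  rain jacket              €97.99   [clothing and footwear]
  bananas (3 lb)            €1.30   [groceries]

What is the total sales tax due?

Road atlas €18.11: printed books → 6.5% → €1.18
Garment alterations €13.47: taxable services → 0% → €0.00
Sundress €84.26: clothing and footwear → 3.5% → €2.95
Blazer €232.21: clothing and footwear → 3.5% → €8.13
Dish soap €8.34: all other goods → 9.75% → €0.81
Dress shirt €55.55: clothing and footwear → 3.5% → €1.94
Shoe repair €16.43: taxable services → 0% → €0.00
Rain jacket €97.99: clothing and footwear → 3.5% → €3.43
Bananas (3 lb) €1.30: groceries → 4.25% → €0.06
Total tax = €1.18 + €2.95 + €8.13 + €0.81 + €1.94 + €3.43 + €0.06 = €18.50

€18.50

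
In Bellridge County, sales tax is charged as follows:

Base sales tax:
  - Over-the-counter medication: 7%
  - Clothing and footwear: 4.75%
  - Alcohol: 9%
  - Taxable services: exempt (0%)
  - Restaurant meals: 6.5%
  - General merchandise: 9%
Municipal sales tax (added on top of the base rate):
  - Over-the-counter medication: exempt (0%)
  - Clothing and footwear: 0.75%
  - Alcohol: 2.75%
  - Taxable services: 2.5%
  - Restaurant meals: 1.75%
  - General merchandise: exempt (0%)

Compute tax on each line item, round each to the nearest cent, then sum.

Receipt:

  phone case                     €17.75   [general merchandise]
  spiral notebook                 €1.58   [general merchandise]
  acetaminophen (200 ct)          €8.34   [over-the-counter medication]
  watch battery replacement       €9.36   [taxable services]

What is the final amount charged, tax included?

€39.58

Phone case €17.75: general merchandise → 9% + 0% municipal = 9% → €1.60
Spiral notebook €1.58: general merchandise → 9% + 0% municipal = 9% → €0.14
Acetaminophen (200 ct) €8.34: over-the-counter medication → 7% + 0% municipal = 7% → €0.58
Watch battery replacement €9.36: taxable services → 0% + 2.5% municipal = 2.5% → €0.23
Subtotal = €37.03; tax = €2.55; total due = €39.58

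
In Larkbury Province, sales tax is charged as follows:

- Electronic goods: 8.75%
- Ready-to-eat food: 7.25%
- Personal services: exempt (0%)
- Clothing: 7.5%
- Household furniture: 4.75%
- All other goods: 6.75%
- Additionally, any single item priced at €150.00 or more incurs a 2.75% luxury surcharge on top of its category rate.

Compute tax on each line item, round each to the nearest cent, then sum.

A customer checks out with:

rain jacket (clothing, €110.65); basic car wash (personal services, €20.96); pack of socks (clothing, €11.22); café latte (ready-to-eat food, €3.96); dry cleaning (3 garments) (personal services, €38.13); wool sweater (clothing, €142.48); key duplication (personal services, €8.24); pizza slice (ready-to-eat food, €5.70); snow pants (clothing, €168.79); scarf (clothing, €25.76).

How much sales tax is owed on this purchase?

€39.76

Rain jacket €110.65: clothing → 7.5% → €8.30
Basic car wash €20.96: personal services → 0% → €0.00
Pack of socks €11.22: clothing → 7.5% → €0.84
Café latte €3.96: ready-to-eat food → 7.25% → €0.29
Dry cleaning (3 garments) €38.13: personal services → 0% → €0.00
Wool sweater €142.48: clothing → 7.5% → €10.69
Key duplication €8.24: personal services → 0% → €0.00
Pizza slice €5.70: ready-to-eat food → 7.25% → €0.41
Snow pants €168.79: clothing → 7.5% + 2.75% surcharge = 10.25% → €17.30
Scarf €25.76: clothing → 7.5% → €1.93
Total tax = €8.30 + €0.84 + €0.29 + €10.69 + €0.41 + €17.30 + €1.93 = €39.76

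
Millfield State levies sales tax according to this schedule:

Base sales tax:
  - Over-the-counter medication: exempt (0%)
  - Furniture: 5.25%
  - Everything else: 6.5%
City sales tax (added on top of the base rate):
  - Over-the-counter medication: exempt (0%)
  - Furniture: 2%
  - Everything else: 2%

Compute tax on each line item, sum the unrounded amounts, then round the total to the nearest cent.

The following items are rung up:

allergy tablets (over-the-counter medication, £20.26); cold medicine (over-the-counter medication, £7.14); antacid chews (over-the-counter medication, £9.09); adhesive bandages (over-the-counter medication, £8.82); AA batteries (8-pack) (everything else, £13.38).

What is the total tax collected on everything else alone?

£1.14

AA batteries (8-pack) £13.38: everything else → 6.5% + 2% city = 8.5% → £1.1373
Tax on everything else: unrounded sum = £1.1373 → £1.14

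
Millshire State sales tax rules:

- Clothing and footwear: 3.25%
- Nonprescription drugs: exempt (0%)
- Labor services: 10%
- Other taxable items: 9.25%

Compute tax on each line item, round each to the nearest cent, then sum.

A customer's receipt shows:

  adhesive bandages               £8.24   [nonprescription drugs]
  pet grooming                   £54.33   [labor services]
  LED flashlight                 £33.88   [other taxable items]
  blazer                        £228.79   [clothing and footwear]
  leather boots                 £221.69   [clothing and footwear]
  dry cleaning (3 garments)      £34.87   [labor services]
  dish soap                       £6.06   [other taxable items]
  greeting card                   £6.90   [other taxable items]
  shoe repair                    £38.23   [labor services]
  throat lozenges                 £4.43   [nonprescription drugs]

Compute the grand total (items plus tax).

£669.13

Adhesive bandages £8.24: nonprescription drugs → 0% → £0.00
Pet grooming £54.33: labor services → 10% → £5.43
LED flashlight £33.88: other taxable items → 9.25% → £3.13
Blazer £228.79: clothing and footwear → 3.25% → £7.44
Leather boots £221.69: clothing and footwear → 3.25% → £7.20
Dry cleaning (3 garments) £34.87: labor services → 10% → £3.49
Dish soap £6.06: other taxable items → 9.25% → £0.56
Greeting card £6.90: other taxable items → 9.25% → £0.64
Shoe repair £38.23: labor services → 10% → £3.82
Throat lozenges £4.43: nonprescription drugs → 0% → £0.00
Subtotal = £637.42; tax = £31.71; total due = £669.13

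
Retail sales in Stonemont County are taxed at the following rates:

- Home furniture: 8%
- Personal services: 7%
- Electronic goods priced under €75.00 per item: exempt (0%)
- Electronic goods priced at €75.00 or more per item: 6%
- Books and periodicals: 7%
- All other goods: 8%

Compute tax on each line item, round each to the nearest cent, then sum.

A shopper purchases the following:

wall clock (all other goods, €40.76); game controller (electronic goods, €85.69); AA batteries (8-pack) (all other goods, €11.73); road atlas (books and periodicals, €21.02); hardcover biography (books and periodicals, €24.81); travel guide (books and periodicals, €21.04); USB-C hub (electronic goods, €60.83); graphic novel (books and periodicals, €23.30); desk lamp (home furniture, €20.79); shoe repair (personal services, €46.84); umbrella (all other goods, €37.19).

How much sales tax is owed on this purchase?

€23.57

Wall clock €40.76: all other goods → 8% → €3.26
Game controller €85.69: electronic goods, €75.00 or more → 6% → €5.14
AA batteries (8-pack) €11.73: all other goods → 8% → €0.94
Road atlas €21.02: books and periodicals → 7% → €1.47
Hardcover biography €24.81: books and periodicals → 7% → €1.74
Travel guide €21.04: books and periodicals → 7% → €1.47
USB-C hub €60.83: electronic goods, under €75.00 → 0% → €0.00
Graphic novel €23.30: books and periodicals → 7% → €1.63
Desk lamp €20.79: home furniture → 8% → €1.66
Shoe repair €46.84: personal services → 7% → €3.28
Umbrella €37.19: all other goods → 8% → €2.98
Total tax = €3.26 + €5.14 + €0.94 + €1.47 + €1.74 + €1.47 + €1.63 + €1.66 + €3.28 + €2.98 = €23.57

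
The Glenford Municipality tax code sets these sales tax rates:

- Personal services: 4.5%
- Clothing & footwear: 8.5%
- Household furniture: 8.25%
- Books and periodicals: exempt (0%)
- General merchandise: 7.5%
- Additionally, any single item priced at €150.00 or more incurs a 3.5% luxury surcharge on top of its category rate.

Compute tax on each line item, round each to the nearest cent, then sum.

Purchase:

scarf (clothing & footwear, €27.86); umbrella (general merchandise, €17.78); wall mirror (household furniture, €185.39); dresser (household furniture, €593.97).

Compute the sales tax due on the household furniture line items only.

€91.57

Wall mirror €185.39: household furniture → 8.25% + 3.5% surcharge = 11.75% → €21.78
Dresser €593.97: household furniture → 8.25% + 3.5% surcharge = 11.75% → €69.79
Tax on household furniture = €21.78 + €69.79 = €91.57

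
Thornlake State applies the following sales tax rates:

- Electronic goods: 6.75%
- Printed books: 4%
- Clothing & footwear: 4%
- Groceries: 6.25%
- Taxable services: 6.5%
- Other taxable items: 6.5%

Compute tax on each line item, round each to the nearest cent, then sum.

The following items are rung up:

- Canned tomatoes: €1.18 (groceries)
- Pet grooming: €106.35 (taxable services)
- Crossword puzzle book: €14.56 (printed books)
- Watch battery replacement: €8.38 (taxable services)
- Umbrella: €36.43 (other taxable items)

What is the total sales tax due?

Canned tomatoes €1.18: groceries → 6.25% → €0.07
Pet grooming €106.35: taxable services → 6.5% → €6.91
Crossword puzzle book €14.56: printed books → 4% → €0.58
Watch battery replacement €8.38: taxable services → 6.5% → €0.54
Umbrella €36.43: other taxable items → 6.5% → €2.37
Total tax = €0.07 + €6.91 + €0.58 + €0.54 + €2.37 = €10.47

€10.47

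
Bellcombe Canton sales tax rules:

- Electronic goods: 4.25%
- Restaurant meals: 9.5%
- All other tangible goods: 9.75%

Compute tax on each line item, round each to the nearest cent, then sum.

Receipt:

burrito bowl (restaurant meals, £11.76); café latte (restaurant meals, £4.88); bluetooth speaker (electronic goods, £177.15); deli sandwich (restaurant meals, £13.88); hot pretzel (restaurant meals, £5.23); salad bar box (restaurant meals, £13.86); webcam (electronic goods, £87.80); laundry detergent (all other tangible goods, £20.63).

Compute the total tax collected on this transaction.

Burrito bowl £11.76: restaurant meals → 9.5% → £1.12
Café latte £4.88: restaurant meals → 9.5% → £0.46
Bluetooth speaker £177.15: electronic goods → 4.25% → £7.53
Deli sandwich £13.88: restaurant meals → 9.5% → £1.32
Hot pretzel £5.23: restaurant meals → 9.5% → £0.50
Salad bar box £13.86: restaurant meals → 9.5% → £1.32
Webcam £87.80: electronic goods → 4.25% → £3.73
Laundry detergent £20.63: all other tangible goods → 9.75% → £2.01
Total tax = £1.12 + £0.46 + £7.53 + £1.32 + £0.50 + £1.32 + £3.73 + £2.01 = £17.99

£17.99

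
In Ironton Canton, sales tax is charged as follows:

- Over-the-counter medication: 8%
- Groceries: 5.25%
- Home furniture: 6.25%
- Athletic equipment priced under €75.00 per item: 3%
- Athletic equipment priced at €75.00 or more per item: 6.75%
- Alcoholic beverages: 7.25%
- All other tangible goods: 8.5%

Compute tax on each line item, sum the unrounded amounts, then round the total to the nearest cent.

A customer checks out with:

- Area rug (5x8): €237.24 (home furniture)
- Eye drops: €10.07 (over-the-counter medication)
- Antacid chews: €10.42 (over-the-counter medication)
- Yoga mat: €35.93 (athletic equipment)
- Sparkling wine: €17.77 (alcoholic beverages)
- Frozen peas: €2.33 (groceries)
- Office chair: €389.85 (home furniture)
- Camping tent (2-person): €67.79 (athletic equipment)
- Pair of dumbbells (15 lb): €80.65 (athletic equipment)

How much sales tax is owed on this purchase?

€50.80

Area rug (5x8) €237.24: home furniture → 6.25% → €14.8275
Eye drops €10.07: over-the-counter medication → 8% → €0.8056
Antacid chews €10.42: over-the-counter medication → 8% → €0.8336
Yoga mat €35.93: athletic equipment, under €75.00 → 3% → €1.0779
Sparkling wine €17.77: alcoholic beverages → 7.25% → €1.288325
Frozen peas €2.33: groceries → 5.25% → €0.122325
Office chair €389.85: home furniture → 6.25% → €24.365625
Camping tent (2-person) €67.79: athletic equipment, under €75.00 → 3% → €2.0337
Pair of dumbbells (15 lb) €80.65: athletic equipment, €75.00 or more → 6.75% → €5.443875
Unrounded tax sum = €50.79845 → €50.80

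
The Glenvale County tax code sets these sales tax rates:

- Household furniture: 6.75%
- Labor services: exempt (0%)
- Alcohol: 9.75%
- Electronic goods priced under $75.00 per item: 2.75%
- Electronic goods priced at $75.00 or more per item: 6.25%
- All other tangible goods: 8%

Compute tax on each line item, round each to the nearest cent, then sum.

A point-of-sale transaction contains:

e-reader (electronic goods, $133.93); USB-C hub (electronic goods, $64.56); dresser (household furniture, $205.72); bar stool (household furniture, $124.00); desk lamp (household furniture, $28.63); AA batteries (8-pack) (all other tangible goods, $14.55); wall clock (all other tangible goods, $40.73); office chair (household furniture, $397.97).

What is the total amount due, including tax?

$1075.71

E-reader $133.93: electronic goods, $75.00 or more → 6.25% → $8.37
USB-C hub $64.56: electronic goods, under $75.00 → 2.75% → $1.78
Dresser $205.72: household furniture → 6.75% → $13.89
Bar stool $124.00: household furniture → 6.75% → $8.37
Desk lamp $28.63: household furniture → 6.75% → $1.93
AA batteries (8-pack) $14.55: all other tangible goods → 8% → $1.16
Wall clock $40.73: all other tangible goods → 8% → $3.26
Office chair $397.97: household furniture → 6.75% → $26.86
Subtotal = $1010.09; tax = $65.62; total due = $1075.71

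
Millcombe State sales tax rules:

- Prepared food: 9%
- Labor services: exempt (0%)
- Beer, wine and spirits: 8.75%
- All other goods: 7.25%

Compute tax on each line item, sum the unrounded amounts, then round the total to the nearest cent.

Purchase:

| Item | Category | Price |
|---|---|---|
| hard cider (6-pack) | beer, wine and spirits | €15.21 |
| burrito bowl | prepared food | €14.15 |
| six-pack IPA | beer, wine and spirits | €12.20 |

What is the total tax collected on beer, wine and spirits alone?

€2.40

Hard cider (6-pack) €15.21: beer, wine and spirits → 8.75% → €1.330875
Six-pack IPA €12.20: beer, wine and spirits → 8.75% → €1.0675
Tax on beer, wine and spirits: unrounded sum = €2.398375 → €2.40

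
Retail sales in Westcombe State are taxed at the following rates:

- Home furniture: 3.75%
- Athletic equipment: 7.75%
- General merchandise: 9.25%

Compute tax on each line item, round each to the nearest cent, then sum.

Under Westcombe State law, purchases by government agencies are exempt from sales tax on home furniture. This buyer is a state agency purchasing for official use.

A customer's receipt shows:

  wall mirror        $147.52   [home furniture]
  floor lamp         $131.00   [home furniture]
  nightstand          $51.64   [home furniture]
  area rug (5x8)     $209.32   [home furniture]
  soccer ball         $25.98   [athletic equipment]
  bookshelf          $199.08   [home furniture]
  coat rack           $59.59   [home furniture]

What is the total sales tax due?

$2.01

Wall mirror $147.52: home furniture, buyer-exempt → 0% → $0.00
Floor lamp $131.00: home furniture, buyer-exempt → 0% → $0.00
Nightstand $51.64: home furniture, buyer-exempt → 0% → $0.00
Area rug (5x8) $209.32: home furniture, buyer-exempt → 0% → $0.00
Soccer ball $25.98: athletic equipment → 7.75% → $2.01
Bookshelf $199.08: home furniture, buyer-exempt → 0% → $0.00
Coat rack $59.59: home furniture, buyer-exempt → 0% → $0.00
Total tax = $2.01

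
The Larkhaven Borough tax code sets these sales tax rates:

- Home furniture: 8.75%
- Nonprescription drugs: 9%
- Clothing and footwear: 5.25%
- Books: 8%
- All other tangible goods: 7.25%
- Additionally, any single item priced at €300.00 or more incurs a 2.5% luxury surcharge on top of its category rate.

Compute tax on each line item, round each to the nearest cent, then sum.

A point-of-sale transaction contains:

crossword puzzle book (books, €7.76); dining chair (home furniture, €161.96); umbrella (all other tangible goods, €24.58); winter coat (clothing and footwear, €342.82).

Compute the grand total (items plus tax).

Crossword puzzle book €7.76: books → 8% → €0.62
Dining chair €161.96: home furniture → 8.75% → €14.17
Umbrella €24.58: all other tangible goods → 7.25% → €1.78
Winter coat €342.82: clothing and footwear → 5.25% + 2.5% surcharge = 7.75% → €26.57
Subtotal = €537.12; tax = €43.14; total due = €580.26

€580.26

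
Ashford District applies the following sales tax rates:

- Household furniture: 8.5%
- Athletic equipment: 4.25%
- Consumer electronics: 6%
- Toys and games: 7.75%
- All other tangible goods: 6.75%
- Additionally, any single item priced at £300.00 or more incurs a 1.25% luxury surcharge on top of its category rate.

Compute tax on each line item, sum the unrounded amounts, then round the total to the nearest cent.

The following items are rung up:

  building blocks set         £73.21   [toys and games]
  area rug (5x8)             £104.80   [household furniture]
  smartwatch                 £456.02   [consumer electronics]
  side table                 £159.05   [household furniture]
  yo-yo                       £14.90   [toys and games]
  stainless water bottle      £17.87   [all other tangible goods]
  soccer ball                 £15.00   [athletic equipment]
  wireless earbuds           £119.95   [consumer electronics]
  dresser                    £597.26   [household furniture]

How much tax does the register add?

£129.59

Building blocks set £73.21: toys and games → 7.75% → £5.673775
Area rug (5x8) £104.80: household furniture → 8.5% → £8.908
Smartwatch £456.02: consumer electronics → 6% + 1.25% surcharge = 7.25% → £33.06145
Side table £159.05: household furniture → 8.5% → £13.51925
Yo-yo £14.90: toys and games → 7.75% → £1.15475
Stainless water bottle £17.87: all other tangible goods → 6.75% → £1.206225
Soccer ball £15.00: athletic equipment → 4.25% → £0.6375
Wireless earbuds £119.95: consumer electronics → 6% → £7.197
Dresser £597.26: household furniture → 8.5% + 1.25% surcharge = 9.75% → £58.23285
Unrounded tax sum = £129.5908 → £129.59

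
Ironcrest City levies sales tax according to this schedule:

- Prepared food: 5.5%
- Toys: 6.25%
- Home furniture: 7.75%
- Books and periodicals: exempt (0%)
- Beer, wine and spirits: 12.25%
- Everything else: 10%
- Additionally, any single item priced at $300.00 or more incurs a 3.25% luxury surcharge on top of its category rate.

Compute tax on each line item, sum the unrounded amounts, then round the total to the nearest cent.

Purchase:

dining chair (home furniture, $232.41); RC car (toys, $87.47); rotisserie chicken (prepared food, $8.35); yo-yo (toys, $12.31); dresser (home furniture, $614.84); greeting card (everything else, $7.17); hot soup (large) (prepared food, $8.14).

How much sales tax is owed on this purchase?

$93.50

Dining chair $232.41: home furniture → 7.75% → $18.011775
RC car $87.47: toys → 6.25% → $5.466875
Rotisserie chicken $8.35: prepared food → 5.5% → $0.45925
Yo-yo $12.31: toys → 6.25% → $0.769375
Dresser $614.84: home furniture → 7.75% + 3.25% surcharge = 11% → $67.6324
Greeting card $7.17: everything else → 10% → $0.717
Hot soup (large) $8.14: prepared food → 5.5% → $0.4477
Unrounded tax sum = $93.504375 → $93.50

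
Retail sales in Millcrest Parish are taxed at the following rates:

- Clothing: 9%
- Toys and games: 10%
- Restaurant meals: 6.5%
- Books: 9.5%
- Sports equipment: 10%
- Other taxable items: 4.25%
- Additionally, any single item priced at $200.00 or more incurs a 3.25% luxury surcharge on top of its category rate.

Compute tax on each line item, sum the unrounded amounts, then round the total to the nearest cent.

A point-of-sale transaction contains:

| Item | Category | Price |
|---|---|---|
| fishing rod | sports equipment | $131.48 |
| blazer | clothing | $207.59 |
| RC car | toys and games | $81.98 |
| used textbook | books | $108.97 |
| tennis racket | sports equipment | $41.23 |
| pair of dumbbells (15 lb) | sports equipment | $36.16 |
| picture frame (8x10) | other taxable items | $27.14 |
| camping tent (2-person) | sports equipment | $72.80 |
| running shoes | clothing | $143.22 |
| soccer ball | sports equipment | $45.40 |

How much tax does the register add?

$90.73

Fishing rod $131.48: sports equipment → 10% → $13.148
Blazer $207.59: clothing → 9% + 3.25% surcharge = 12.25% → $25.429775
RC car $81.98: toys and games → 10% → $8.198
Used textbook $108.97: books → 9.5% → $10.35215
Tennis racket $41.23: sports equipment → 10% → $4.123
Pair of dumbbells (15 lb) $36.16: sports equipment → 10% → $3.616
Picture frame (8x10) $27.14: other taxable items → 4.25% → $1.15345
Camping tent (2-person) $72.80: sports equipment → 10% → $7.28
Running shoes $143.22: clothing → 9% → $12.8898
Soccer ball $45.40: sports equipment → 10% → $4.54
Unrounded tax sum = $90.730175 → $90.73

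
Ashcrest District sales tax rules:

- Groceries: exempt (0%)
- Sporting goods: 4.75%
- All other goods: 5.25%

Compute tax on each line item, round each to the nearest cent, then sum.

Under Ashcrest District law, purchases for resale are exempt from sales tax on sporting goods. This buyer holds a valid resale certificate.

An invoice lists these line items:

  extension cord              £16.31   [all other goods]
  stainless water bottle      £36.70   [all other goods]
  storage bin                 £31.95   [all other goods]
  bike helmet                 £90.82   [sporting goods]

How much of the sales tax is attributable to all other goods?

Extension cord £16.31: all other goods → 5.25% → £0.86
Stainless water bottle £36.70: all other goods → 5.25% → £1.93
Storage bin £31.95: all other goods → 5.25% → £1.68
Tax on all other goods = £0.86 + £1.93 + £1.68 = £4.47

£4.47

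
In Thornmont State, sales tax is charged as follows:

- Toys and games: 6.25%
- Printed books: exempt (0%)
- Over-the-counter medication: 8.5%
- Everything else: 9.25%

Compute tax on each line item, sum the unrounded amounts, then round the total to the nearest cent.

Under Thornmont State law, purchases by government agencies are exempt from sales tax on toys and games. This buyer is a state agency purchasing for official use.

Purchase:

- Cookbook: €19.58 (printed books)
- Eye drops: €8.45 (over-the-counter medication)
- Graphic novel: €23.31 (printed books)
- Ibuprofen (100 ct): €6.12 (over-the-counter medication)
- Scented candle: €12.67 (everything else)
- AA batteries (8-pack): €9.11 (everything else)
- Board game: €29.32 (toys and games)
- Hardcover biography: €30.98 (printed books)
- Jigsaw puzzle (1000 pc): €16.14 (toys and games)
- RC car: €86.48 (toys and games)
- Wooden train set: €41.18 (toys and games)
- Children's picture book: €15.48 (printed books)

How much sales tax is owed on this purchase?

€3.25

Cookbook €19.58: printed books → 0% → €0.00
Eye drops €8.45: over-the-counter medication → 8.5% → €0.71825
Graphic novel €23.31: printed books → 0% → €0.00
Ibuprofen (100 ct) €6.12: over-the-counter medication → 8.5% → €0.5202
Scented candle €12.67: everything else → 9.25% → €1.171975
AA batteries (8-pack) €9.11: everything else → 9.25% → €0.842675
Board game €29.32: toys and games, buyer-exempt → 0% → €0.00
Hardcover biography €30.98: printed books → 0% → €0.00
Jigsaw puzzle (1000 pc) €16.14: toys and games, buyer-exempt → 0% → €0.00
RC car €86.48: toys and games, buyer-exempt → 0% → €0.00
Wooden train set €41.18: toys and games, buyer-exempt → 0% → €0.00
Children's picture book €15.48: printed books → 0% → €0.00
Unrounded tax sum = €3.2531 → €3.25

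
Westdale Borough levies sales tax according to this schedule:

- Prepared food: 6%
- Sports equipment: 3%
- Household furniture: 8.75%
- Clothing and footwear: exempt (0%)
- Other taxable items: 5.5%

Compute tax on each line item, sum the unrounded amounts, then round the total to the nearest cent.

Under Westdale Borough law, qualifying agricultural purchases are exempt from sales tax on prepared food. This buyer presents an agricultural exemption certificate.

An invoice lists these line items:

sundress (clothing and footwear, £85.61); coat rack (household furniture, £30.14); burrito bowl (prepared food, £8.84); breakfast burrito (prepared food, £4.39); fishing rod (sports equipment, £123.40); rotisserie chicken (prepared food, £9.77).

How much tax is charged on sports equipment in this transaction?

Fishing rod £123.40: sports equipment → 3% → £3.702
Tax on sports equipment: unrounded sum = £3.702 → £3.70

£3.70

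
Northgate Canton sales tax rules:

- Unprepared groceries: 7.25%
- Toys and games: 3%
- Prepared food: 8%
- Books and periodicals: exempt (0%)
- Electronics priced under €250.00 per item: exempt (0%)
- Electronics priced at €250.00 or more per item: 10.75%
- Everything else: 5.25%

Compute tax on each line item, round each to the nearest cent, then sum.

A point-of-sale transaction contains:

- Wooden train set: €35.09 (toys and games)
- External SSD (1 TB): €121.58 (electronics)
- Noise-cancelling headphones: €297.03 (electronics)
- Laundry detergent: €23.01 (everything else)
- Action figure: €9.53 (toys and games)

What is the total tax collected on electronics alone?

External SSD (1 TB) €121.58: electronics, under €250.00 → 0% → €0.00
Noise-cancelling headphones €297.03: electronics, €250.00 or more → 10.75% → €31.93
Tax on electronics = €0.00 + €31.93 = €31.93

€31.93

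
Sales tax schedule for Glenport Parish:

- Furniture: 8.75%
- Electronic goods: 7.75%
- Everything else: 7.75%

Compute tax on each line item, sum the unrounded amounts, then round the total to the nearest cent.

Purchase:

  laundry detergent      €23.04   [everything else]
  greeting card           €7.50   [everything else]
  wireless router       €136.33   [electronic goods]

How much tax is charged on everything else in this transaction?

€2.37

Laundry detergent €23.04: everything else → 7.75% → €1.7856
Greeting card €7.50: everything else → 7.75% → €0.58125
Tax on everything else: unrounded sum = €2.36685 → €2.37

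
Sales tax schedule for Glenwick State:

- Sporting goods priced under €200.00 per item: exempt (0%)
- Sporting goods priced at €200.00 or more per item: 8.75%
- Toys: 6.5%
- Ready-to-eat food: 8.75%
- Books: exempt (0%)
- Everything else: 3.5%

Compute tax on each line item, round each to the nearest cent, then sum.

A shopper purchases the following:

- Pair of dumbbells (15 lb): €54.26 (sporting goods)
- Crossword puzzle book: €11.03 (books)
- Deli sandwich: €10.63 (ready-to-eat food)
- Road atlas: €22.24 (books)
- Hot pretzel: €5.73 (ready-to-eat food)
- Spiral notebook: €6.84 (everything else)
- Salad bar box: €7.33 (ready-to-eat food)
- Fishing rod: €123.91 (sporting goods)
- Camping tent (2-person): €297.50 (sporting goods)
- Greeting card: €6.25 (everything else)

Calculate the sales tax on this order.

Pair of dumbbells (15 lb) €54.26: sporting goods, under €200.00 → 0% → €0.00
Crossword puzzle book €11.03: books → 0% → €0.00
Deli sandwich €10.63: ready-to-eat food → 8.75% → €0.93
Road atlas €22.24: books → 0% → €0.00
Hot pretzel €5.73: ready-to-eat food → 8.75% → €0.50
Spiral notebook €6.84: everything else → 3.5% → €0.24
Salad bar box €7.33: ready-to-eat food → 8.75% → €0.64
Fishing rod €123.91: sporting goods, under €200.00 → 0% → €0.00
Camping tent (2-person) €297.50: sporting goods, €200.00 or more → 8.75% → €26.03
Greeting card €6.25: everything else → 3.5% → €0.22
Total tax = €0.93 + €0.50 + €0.24 + €0.64 + €26.03 + €0.22 = €28.56

€28.56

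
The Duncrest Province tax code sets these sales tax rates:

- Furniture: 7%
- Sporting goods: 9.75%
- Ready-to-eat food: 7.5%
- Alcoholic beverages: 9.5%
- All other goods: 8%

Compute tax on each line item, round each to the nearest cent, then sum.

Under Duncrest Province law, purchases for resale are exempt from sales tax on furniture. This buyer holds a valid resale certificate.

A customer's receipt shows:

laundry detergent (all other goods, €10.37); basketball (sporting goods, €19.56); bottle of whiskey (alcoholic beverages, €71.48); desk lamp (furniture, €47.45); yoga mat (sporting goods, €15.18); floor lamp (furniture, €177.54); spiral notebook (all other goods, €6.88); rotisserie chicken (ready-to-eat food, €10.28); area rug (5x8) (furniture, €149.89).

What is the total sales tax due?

Laundry detergent €10.37: all other goods → 8% → €0.83
Basketball €19.56: sporting goods → 9.75% → €1.91
Bottle of whiskey €71.48: alcoholic beverages → 9.5% → €6.79
Desk lamp €47.45: furniture, buyer-exempt → 0% → €0.00
Yoga mat €15.18: sporting goods → 9.75% → €1.48
Floor lamp €177.54: furniture, buyer-exempt → 0% → €0.00
Spiral notebook €6.88: all other goods → 8% → €0.55
Rotisserie chicken €10.28: ready-to-eat food → 7.5% → €0.77
Area rug (5x8) €149.89: furniture, buyer-exempt → 0% → €0.00
Total tax = €0.83 + €1.91 + €6.79 + €1.48 + €0.55 + €0.77 = €12.33

€12.33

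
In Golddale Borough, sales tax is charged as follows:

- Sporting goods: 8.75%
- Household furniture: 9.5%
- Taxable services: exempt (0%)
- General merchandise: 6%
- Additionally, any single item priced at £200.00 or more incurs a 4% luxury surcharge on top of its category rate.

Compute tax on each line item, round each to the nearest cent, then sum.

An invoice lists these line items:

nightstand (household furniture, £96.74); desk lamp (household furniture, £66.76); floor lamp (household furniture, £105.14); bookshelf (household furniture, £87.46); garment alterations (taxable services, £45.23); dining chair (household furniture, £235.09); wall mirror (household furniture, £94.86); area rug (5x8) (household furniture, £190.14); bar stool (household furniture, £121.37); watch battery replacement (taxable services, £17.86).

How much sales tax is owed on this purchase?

£104.17

Nightstand £96.74: household furniture → 9.5% → £9.19
Desk lamp £66.76: household furniture → 9.5% → £6.34
Floor lamp £105.14: household furniture → 9.5% → £9.99
Bookshelf £87.46: household furniture → 9.5% → £8.31
Garment alterations £45.23: taxable services → 0% → £0.00
Dining chair £235.09: household furniture → 9.5% + 4% surcharge = 13.5% → £31.74
Wall mirror £94.86: household furniture → 9.5% → £9.01
Area rug (5x8) £190.14: household furniture → 9.5% → £18.06
Bar stool £121.37: household furniture → 9.5% → £11.53
Watch battery replacement £17.86: taxable services → 0% → £0.00
Total tax = £9.19 + £6.34 + £9.99 + £8.31 + £31.74 + £9.01 + £18.06 + £11.53 = £104.17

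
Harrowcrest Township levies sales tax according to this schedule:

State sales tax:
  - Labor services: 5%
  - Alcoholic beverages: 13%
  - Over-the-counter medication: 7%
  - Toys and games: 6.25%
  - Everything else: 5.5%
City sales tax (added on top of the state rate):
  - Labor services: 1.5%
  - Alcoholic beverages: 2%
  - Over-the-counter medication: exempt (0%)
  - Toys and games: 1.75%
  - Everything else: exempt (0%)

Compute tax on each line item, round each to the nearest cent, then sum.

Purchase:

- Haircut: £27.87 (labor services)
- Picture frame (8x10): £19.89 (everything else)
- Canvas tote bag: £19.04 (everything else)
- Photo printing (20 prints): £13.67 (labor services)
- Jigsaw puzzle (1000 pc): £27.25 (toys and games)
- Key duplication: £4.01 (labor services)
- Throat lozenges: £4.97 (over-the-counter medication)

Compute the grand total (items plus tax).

Haircut £27.87: labor services → 5% + 1.5% city = 6.5% → £1.81
Picture frame (8x10) £19.89: everything else → 5.5% + 0% city = 5.5% → £1.09
Canvas tote bag £19.04: everything else → 5.5% + 0% city = 5.5% → £1.05
Photo printing (20 prints) £13.67: labor services → 5% + 1.5% city = 6.5% → £0.89
Jigsaw puzzle (1000 pc) £27.25: toys and games → 6.25% + 1.75% city = 8% → £2.18
Key duplication £4.01: labor services → 5% + 1.5% city = 6.5% → £0.26
Throat lozenges £4.97: over-the-counter medication → 7% + 0% city = 7% → £0.35
Subtotal = £116.70; tax = £7.63; total due = £124.33

£124.33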